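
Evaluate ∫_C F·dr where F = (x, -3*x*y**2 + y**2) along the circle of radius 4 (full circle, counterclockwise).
-192*pi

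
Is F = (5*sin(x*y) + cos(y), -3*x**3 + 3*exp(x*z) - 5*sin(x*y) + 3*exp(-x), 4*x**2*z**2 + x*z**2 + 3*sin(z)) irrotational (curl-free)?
No, ∇×F = (-3*x*exp(x*z), z**2*(-8*x - 1), -9*x**2 - 5*x*cos(x*y) - 5*y*cos(x*y) + 3*z*exp(x*z) + sin(y) - 3*exp(-x))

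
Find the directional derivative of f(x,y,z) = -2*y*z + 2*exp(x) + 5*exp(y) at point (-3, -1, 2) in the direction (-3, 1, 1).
sqrt(11)*(-2*exp(3) - 6 + 5*exp(2))*exp(-3)/11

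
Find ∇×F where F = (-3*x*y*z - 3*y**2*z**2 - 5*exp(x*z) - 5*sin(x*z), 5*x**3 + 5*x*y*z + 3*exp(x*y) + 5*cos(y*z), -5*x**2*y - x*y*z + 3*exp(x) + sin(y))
(-5*x**2 - 5*x*y - x*z + 5*y*sin(y*z) + cos(y), 7*x*y - 5*x*exp(x*z) - 5*x*cos(x*z) - 6*y**2*z + y*z - 3*exp(x), 15*x**2 + 3*x*z + 6*y*z**2 + 5*y*z + 3*y*exp(x*y))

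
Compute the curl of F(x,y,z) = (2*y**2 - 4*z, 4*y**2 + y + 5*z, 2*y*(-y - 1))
(-4*y - 7, -4, -4*y)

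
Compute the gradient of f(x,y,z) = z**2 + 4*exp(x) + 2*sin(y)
(4*exp(x), 2*cos(y), 2*z)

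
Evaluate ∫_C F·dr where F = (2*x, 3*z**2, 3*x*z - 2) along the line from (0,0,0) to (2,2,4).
60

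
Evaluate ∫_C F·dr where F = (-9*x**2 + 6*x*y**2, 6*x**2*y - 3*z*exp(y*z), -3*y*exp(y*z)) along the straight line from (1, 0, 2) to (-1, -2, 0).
18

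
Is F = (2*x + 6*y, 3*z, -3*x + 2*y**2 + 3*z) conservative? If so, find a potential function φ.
No, ∇×F = (4*y - 3, 3, -6) ≠ 0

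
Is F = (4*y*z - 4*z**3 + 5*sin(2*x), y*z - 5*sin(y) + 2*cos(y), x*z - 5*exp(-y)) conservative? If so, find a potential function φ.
No, ∇×F = (-y + 5*exp(-y), 4*y - 12*z**2 - z, -4*z) ≠ 0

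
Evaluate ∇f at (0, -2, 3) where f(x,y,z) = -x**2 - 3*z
(0, 0, -3)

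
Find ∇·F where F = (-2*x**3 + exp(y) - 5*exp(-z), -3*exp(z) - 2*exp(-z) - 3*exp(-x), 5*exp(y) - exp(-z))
-6*x**2 + exp(-z)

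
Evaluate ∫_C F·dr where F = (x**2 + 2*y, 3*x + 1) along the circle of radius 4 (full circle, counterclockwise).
16*pi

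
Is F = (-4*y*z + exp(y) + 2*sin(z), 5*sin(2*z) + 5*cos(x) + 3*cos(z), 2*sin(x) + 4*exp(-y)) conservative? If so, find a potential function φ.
No, ∇×F = (3*sin(z) - 10*cos(2*z) - 4*exp(-y), -4*y - 2*cos(x) + 2*cos(z), 4*z - exp(y) - 5*sin(x)) ≠ 0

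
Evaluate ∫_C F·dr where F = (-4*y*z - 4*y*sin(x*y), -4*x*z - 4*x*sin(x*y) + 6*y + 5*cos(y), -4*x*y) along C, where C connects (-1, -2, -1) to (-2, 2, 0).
-8 + 4*cos(4) - 4*cos(2) + 10*sin(2)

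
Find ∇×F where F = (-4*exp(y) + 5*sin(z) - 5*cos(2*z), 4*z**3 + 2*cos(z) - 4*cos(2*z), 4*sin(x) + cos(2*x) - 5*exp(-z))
(-12*z**2 + 2*sin(z) - 8*sin(2*z), 2*sin(2*x) + 10*sin(2*z) - 4*cos(x) + 5*cos(z), 4*exp(y))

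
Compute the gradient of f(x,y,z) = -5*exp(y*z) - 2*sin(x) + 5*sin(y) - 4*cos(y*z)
(-2*cos(x), -5*z*exp(y*z) + 4*z*sin(y*z) + 5*cos(y), y*(-5*exp(y*z) + 4*sin(y*z)))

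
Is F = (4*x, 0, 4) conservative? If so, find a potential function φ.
Yes, F is conservative. φ = 2*x**2 + 4*z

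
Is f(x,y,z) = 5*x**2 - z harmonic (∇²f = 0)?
No, ∇²f = 10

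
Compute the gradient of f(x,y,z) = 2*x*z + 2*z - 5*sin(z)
(2*z, 0, 2*x - 5*cos(z) + 2)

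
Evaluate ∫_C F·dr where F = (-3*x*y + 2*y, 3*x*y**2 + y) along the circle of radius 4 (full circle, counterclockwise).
160*pi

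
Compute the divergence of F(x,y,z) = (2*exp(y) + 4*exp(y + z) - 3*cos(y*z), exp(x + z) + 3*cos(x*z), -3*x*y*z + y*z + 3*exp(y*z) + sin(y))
y*(-3*x + 3*exp(y*z) + 1)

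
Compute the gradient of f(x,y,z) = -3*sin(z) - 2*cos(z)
(0, 0, 2*sin(z) - 3*cos(z))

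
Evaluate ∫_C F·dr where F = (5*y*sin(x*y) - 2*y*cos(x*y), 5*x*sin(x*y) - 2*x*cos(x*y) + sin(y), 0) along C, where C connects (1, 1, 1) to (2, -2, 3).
2*sin(4) - cos(2) + 2*sin(1) + 6*cos(1) - 5*cos(4)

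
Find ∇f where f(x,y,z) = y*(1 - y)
(0, 1 - 2*y, 0)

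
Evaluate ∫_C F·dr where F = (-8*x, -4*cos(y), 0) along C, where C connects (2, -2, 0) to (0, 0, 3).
16 - 4*sin(2)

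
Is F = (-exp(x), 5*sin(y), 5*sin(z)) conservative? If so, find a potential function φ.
Yes, F is conservative. φ = -exp(x) - 5*cos(y) - 5*cos(z)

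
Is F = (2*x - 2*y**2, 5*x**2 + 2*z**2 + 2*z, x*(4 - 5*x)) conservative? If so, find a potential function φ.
No, ∇×F = (-4*z - 2, 10*x - 4, 10*x + 4*y) ≠ 0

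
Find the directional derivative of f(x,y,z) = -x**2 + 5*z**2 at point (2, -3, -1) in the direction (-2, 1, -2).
28/3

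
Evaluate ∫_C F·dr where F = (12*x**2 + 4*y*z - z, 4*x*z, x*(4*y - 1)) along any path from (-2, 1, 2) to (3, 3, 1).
185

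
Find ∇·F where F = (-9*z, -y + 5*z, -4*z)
-5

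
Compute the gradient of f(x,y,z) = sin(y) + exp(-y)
(0, cos(y) - exp(-y), 0)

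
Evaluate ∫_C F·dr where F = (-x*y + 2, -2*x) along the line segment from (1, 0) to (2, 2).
-17/3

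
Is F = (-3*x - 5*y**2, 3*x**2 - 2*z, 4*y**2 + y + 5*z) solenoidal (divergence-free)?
No, ∇·F = 2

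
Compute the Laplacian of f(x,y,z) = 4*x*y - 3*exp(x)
-3*exp(x)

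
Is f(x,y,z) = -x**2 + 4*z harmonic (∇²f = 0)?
No, ∇²f = -2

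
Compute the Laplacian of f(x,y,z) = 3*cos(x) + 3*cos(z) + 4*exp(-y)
-3*cos(x) - 3*cos(z) + 4*exp(-y)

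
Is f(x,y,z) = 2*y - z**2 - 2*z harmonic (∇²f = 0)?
No, ∇²f = -2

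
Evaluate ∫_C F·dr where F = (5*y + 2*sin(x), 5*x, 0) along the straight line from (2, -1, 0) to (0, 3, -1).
2*cos(2) + 8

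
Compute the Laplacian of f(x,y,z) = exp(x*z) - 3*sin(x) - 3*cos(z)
x**2*exp(x*z) + z**2*exp(x*z) + 3*sin(x) + 3*cos(z)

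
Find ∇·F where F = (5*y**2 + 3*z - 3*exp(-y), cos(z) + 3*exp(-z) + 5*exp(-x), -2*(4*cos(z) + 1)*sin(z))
-2*cos(z) - 8*cos(2*z)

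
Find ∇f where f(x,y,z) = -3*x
(-3, 0, 0)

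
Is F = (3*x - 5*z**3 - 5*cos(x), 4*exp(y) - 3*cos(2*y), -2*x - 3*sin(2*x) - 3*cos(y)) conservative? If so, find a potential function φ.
No, ∇×F = (3*sin(y), -15*z**2 + 6*cos(2*x) + 2, 0) ≠ 0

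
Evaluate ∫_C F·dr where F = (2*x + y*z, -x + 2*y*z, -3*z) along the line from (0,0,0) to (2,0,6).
-50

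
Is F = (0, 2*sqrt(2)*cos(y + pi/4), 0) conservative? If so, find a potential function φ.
Yes, F is conservative. φ = 2*sqrt(2)*sin(y + pi/4)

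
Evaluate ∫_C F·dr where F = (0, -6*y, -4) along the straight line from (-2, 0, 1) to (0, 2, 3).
-20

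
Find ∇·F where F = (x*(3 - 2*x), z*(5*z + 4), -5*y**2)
3 - 4*x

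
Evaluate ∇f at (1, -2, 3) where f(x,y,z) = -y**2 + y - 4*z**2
(0, 5, -24)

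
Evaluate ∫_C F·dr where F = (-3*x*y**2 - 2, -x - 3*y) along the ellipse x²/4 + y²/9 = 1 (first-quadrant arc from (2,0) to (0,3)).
35/2 - 3*pi/2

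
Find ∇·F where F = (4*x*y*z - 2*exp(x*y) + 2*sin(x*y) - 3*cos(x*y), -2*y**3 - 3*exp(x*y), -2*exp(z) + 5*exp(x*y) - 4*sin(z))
-3*x*exp(x*y) - 6*y**2 + 4*y*z - 2*y*exp(x*y) + 3*y*sin(x*y) + 2*y*cos(x*y) - 2*exp(z) - 4*cos(z)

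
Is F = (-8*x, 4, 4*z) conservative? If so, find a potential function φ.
Yes, F is conservative. φ = -4*x**2 + 4*y + 2*z**2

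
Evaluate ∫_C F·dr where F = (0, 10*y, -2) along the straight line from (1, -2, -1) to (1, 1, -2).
-13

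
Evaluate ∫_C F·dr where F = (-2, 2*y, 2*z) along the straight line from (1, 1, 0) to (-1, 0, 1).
4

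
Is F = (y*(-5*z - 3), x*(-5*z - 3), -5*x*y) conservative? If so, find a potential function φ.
Yes, F is conservative. φ = x*y*(-5*z - 3)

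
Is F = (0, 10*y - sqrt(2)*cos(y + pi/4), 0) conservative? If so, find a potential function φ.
Yes, F is conservative. φ = 5*y**2 - sqrt(2)*sin(y + pi/4)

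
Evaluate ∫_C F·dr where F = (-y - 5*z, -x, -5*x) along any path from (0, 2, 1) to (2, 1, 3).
-32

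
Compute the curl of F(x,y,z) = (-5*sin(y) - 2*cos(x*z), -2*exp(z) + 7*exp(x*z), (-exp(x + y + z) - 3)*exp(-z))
(-7*x*exp(x*z) + 2*exp(z) - exp(x + y), 2*x*sin(x*z) + exp(x + y), 7*z*exp(x*z) + 5*cos(y))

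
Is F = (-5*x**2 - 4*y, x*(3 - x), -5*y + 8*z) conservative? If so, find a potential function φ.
No, ∇×F = (-5, 0, 7 - 2*x) ≠ 0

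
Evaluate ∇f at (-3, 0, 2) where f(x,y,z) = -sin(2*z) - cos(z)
(0, 0, sin(2) - 2*cos(4))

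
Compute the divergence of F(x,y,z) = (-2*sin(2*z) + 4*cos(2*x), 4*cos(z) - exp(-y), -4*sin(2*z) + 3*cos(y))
-8*sin(2*x) - 8*cos(2*z) + exp(-y)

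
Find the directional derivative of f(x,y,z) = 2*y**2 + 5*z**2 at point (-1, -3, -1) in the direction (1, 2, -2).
-4/3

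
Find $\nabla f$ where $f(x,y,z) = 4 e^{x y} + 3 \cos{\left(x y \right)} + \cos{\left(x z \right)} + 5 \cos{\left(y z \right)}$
(4*y*exp(x*y) - 3*y*sin(x*y) - z*sin(x*z), 4*x*exp(x*y) - 3*x*sin(x*y) - 5*z*sin(y*z), -x*sin(x*z) - 5*y*sin(y*z))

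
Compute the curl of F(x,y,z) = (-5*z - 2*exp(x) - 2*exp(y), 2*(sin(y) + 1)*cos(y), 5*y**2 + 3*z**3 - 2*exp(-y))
(10*y + 2*exp(-y), -5, 2*exp(y))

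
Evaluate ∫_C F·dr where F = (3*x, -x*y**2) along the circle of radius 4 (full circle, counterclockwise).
-64*pi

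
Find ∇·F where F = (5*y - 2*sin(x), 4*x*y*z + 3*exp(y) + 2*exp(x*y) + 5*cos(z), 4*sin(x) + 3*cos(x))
4*x*z + 2*x*exp(x*y) + 3*exp(y) - 2*cos(x)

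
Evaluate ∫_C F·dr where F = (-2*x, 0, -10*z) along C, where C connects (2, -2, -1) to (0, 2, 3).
-36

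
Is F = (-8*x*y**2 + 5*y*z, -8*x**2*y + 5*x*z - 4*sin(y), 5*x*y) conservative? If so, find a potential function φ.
Yes, F is conservative. φ = -4*x**2*y**2 + 5*x*y*z + 4*cos(y)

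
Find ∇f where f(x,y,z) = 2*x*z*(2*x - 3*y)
(2*z*(4*x - 3*y), -6*x*z, 2*x*(2*x - 3*y))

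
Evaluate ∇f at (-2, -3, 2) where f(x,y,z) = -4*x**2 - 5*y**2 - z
(16, 30, -1)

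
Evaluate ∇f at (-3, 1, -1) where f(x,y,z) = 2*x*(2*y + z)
(2, -12, -6)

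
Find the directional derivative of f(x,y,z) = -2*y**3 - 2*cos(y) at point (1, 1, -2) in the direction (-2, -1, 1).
sqrt(6)*(3 - sin(1))/3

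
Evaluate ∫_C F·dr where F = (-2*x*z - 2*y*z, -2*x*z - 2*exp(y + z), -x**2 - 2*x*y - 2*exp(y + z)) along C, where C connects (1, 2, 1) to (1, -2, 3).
-2*E + 14 + 2*exp(3)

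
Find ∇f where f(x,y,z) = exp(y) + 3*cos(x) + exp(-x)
(-3*sin(x) - exp(-x), exp(y), 0)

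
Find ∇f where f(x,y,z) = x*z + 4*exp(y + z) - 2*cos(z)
(z, 4*exp(y + z), x + 4*exp(y + z) + 2*sin(z))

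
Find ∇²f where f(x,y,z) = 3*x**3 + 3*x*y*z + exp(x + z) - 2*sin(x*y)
2*x**2*sin(x*y) + 18*x + 2*y**2*sin(x*y) + 2*exp(x + z)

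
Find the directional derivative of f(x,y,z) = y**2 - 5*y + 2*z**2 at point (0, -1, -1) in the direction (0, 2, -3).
-2*sqrt(13)/13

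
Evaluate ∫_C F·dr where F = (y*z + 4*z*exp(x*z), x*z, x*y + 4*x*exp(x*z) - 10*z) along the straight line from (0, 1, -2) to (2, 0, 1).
11 + 4*exp(2)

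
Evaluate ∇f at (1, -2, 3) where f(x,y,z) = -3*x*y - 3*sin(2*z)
(6, -3, -6*cos(6))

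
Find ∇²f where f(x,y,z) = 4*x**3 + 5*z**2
24*x + 10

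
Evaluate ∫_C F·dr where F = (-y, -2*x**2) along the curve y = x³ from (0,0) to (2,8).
-212/5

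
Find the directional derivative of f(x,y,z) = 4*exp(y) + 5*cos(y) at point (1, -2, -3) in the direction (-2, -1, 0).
sqrt(5)*(-exp(2)*sin(2) - 4/5)*exp(-2)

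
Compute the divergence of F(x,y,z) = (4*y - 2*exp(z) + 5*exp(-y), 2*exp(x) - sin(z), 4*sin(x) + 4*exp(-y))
0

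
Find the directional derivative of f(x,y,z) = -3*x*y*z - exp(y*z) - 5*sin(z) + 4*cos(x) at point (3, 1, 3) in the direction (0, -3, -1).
sqrt(10)*(cos(3)/2 + 9 + exp(3))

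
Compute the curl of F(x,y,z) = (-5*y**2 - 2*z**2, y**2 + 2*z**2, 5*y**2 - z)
(10*y - 4*z, -4*z, 10*y)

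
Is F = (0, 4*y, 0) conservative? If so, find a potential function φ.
Yes, F is conservative. φ = 2*y**2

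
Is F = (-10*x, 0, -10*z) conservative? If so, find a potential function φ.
Yes, F is conservative. φ = -5*x**2 - 5*z**2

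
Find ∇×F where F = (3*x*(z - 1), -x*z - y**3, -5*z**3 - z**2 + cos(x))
(x, 3*x + sin(x), -z)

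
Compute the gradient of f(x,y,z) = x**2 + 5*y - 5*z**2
(2*x, 5, -10*z)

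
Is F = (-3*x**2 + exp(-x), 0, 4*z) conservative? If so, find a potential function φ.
Yes, F is conservative. φ = -x**3 + 2*z**2 - exp(-x)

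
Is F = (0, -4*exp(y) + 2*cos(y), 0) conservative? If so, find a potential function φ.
Yes, F is conservative. φ = -4*exp(y) + 2*sin(y)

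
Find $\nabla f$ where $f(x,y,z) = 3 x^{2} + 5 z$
(6*x, 0, 5)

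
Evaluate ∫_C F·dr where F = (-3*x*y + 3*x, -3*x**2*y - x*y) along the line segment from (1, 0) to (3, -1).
28/3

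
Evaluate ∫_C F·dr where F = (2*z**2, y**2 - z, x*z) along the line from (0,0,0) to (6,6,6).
270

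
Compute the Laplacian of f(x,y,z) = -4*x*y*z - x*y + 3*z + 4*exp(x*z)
4*(x**2 + z**2)*exp(x*z)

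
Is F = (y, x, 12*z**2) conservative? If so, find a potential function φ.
Yes, F is conservative. φ = x*y + 4*z**3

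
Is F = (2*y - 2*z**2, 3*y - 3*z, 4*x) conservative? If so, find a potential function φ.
No, ∇×F = (3, -4*z - 4, -2) ≠ 0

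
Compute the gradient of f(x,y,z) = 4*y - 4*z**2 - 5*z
(0, 4, -8*z - 5)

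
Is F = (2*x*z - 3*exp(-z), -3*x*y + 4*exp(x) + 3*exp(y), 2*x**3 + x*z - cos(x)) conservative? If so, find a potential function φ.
No, ∇×F = (0, -6*x**2 + 2*x - z - sin(x) + 3*exp(-z), -3*y + 4*exp(x)) ≠ 0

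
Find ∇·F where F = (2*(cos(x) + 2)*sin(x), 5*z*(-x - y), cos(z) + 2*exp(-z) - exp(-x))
-5*z - sin(z) + 4*cos(x) + 2*cos(2*x) - 2*exp(-z)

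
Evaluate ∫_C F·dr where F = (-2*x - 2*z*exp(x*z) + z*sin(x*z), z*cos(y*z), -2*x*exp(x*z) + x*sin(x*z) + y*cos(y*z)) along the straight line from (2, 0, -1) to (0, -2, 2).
cos(2) + 2*exp(-2) - sin(4) + 1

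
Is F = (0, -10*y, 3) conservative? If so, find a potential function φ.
Yes, F is conservative. φ = -5*y**2 + 3*z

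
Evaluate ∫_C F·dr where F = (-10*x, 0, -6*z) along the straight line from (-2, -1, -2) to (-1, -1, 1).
24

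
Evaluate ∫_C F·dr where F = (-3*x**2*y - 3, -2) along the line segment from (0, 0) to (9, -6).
6531/2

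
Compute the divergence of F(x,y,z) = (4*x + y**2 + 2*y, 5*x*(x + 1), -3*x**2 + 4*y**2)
4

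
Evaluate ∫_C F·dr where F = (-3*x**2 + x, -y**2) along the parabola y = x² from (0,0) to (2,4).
-82/3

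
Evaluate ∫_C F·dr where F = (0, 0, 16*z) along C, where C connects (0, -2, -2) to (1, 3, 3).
40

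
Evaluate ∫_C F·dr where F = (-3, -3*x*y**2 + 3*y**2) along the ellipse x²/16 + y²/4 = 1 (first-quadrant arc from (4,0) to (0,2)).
20 - 6*pi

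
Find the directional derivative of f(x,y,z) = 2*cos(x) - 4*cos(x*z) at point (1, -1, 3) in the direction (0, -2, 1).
4*sqrt(5)*sin(3)/5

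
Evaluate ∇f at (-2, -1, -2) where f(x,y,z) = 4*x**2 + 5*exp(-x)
(-5*exp(2) - 16, 0, 0)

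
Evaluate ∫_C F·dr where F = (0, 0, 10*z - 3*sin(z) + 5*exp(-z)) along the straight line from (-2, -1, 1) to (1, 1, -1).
-10*sinh(1)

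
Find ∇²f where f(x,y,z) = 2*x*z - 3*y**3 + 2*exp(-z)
-18*y + 2*exp(-z)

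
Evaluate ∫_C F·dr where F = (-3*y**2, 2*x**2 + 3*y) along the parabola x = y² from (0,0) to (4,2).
-26/5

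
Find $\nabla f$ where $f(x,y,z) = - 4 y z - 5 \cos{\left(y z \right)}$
(0, z*(5*sin(y*z) - 4), y*(5*sin(y*z) - 4))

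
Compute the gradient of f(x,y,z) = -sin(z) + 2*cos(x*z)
(-2*z*sin(x*z), 0, -2*x*sin(x*z) - cos(z))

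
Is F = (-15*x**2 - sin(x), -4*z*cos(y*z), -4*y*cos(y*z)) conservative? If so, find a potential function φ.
Yes, F is conservative. φ = -5*x**3 - 4*sin(y*z) + cos(x)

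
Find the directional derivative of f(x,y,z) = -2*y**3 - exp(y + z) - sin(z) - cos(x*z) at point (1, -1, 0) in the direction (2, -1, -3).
sqrt(14)*(4 + 9*E)*exp(-1)/14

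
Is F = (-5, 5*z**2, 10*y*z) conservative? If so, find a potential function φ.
Yes, F is conservative. φ = -5*x + 5*y*z**2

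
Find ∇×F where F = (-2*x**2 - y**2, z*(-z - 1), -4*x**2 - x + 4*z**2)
(2*z + 1, 8*x + 1, 2*y)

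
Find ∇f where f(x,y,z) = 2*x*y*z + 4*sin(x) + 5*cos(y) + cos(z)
(2*y*z + 4*cos(x), 2*x*z - 5*sin(y), 2*x*y - sin(z))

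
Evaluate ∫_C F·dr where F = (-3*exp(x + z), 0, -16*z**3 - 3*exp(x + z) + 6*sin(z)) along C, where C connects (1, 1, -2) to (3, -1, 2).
3*(1 - exp(6))*exp(-1)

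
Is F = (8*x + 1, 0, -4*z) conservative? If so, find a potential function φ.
Yes, F is conservative. φ = 4*x**2 + x - 2*z**2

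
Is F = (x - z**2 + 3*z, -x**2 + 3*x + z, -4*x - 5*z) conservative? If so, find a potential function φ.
No, ∇×F = (-1, 7 - 2*z, 3 - 2*x) ≠ 0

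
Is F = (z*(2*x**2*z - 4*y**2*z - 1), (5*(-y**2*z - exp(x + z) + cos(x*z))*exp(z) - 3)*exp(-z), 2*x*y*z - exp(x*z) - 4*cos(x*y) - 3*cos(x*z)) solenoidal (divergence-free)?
No, ∇·F = 2*x*y + 4*x*z**2 - x*exp(x*z) + 3*x*sin(x*z) - 10*y*z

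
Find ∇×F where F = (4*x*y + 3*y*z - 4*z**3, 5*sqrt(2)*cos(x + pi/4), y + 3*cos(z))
(1, 3*y - 12*z**2, -4*x - 3*z - 5*sqrt(2)*sin(x + pi/4))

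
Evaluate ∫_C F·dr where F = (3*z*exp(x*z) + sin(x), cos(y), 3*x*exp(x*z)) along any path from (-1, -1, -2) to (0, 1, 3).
-3*exp(2) + cos(1) + 2*sin(1) + 2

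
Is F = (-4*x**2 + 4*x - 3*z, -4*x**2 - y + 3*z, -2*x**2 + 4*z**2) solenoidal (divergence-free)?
No, ∇·F = -8*x + 8*z + 3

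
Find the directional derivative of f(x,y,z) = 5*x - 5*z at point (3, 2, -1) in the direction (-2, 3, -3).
5*sqrt(22)/22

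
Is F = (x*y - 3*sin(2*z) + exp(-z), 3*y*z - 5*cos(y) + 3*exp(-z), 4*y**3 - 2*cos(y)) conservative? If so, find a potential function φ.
No, ∇×F = (12*y**2 - 3*y + 2*sin(y) + 3*exp(-z), -6*cos(2*z) - exp(-z), -x) ≠ 0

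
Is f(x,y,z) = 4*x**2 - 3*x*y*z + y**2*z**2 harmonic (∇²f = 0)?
No, ∇²f = 2*y**2 + 2*z**2 + 8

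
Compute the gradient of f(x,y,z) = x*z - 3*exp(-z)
(z, 0, x + 3*exp(-z))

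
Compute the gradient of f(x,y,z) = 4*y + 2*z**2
(0, 4, 4*z)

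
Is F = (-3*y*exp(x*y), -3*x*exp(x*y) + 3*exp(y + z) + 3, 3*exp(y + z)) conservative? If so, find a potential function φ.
Yes, F is conservative. φ = 3*y - 3*exp(x*y) + 3*exp(y + z)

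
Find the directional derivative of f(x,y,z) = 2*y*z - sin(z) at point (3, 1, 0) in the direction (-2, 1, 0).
0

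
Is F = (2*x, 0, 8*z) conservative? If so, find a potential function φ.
Yes, F is conservative. φ = x**2 + 4*z**2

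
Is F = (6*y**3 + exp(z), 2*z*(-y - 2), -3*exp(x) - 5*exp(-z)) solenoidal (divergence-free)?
No, ∇·F = -2*z + 5*exp(-z)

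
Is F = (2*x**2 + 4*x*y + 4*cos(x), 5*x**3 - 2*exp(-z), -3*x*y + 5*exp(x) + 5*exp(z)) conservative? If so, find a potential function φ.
No, ∇×F = (-3*x - 2*exp(-z), 3*y - 5*exp(x), x*(15*x - 4)) ≠ 0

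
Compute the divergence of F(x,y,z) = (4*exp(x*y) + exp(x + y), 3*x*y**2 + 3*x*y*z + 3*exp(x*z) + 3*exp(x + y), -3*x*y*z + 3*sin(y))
3*x*y + 3*x*z + 4*y*exp(x*y) + 4*exp(x + y)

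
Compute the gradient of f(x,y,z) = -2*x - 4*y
(-2, -4, 0)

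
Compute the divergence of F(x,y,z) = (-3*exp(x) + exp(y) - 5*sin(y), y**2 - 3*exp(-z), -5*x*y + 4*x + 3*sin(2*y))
2*y - 3*exp(x)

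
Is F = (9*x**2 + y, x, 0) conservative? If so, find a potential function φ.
Yes, F is conservative. φ = x*(3*x**2 + y)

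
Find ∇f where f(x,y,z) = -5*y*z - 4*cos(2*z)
(0, -5*z, -5*y + 8*sin(2*z))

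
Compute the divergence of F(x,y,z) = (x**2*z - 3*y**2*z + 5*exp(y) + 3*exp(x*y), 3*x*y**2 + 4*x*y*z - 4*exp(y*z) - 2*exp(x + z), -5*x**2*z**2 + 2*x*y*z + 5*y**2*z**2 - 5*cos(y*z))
-10*x**2*z + 8*x*y + 6*x*z + 10*y**2*z + 3*y*exp(x*y) + 5*y*sin(y*z) - 4*z*exp(y*z)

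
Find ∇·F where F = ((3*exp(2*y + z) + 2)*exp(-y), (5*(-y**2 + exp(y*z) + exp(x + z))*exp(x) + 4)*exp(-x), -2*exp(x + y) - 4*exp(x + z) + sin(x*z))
x*cos(x*z) - 10*y + 5*z*exp(y*z) - 4*exp(x + z)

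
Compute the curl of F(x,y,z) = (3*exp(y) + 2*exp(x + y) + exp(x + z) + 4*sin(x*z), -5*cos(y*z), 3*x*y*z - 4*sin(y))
(3*x*z - 5*y*sin(y*z) - 4*cos(y), 4*x*cos(x*z) - 3*y*z + exp(x + z), (-2*exp(x) - 3)*exp(y))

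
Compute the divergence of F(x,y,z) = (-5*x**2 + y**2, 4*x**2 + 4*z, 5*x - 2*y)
-10*x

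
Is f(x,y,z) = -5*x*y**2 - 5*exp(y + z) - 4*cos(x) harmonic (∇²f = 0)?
No, ∇²f = -10*x - 10*exp(y + z) + 4*cos(x)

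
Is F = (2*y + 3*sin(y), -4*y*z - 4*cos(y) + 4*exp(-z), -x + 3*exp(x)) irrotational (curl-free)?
No, ∇×F = (4*y + 4*exp(-z), 1 - 3*exp(x), -3*cos(y) - 2)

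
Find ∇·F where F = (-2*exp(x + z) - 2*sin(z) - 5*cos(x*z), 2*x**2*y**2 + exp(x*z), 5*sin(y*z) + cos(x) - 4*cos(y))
4*x**2*y + 5*y*cos(y*z) + 5*z*sin(x*z) - 2*exp(x + z)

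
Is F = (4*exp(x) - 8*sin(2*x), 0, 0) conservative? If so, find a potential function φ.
Yes, F is conservative. φ = 4*exp(x) + 4*cos(2*x)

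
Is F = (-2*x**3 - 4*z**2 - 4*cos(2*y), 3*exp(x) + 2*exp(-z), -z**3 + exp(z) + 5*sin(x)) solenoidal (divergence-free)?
No, ∇·F = -6*x**2 - 3*z**2 + exp(z)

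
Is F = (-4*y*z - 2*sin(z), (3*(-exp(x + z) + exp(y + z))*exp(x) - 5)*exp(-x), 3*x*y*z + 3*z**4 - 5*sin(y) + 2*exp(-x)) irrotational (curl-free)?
No, ∇×F = (3*x*z + 3*exp(x + z) - 3*exp(y + z) - 5*cos(y), -3*y*z - 4*y - 2*cos(z) + 2*exp(-x), 4*z - 3*exp(x + z) + 5*exp(-x))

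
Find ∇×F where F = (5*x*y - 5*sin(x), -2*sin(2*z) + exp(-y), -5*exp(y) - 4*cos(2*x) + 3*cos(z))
(-5*exp(y) + 4*cos(2*z), -8*sin(2*x), -5*x)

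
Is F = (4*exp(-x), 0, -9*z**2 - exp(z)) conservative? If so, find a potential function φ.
Yes, F is conservative. φ = -3*z**3 - exp(z) - 4*exp(-x)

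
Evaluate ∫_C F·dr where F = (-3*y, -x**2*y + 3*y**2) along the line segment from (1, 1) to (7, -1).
-18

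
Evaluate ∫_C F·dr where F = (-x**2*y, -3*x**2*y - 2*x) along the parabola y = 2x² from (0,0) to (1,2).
-106/15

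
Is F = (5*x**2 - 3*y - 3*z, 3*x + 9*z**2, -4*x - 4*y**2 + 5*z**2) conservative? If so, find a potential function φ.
No, ∇×F = (-8*y - 18*z, 1, 6) ≠ 0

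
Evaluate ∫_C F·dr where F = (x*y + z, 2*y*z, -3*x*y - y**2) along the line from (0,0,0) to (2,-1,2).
16/3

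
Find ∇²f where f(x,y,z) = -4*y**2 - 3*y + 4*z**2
0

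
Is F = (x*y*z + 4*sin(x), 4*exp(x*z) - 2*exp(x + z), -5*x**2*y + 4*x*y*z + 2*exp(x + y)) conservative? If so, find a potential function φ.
No, ∇×F = (-5*x**2 + 4*x*z - 4*x*exp(x*z) + 2*exp(x + y) + 2*exp(x + z), 11*x*y - 4*y*z - 2*exp(x + y), -x*z + 4*z*exp(x*z) - 2*exp(x + z)) ≠ 0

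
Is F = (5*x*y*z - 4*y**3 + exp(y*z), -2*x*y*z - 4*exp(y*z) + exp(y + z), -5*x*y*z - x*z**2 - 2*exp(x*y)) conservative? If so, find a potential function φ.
No, ∇×F = (2*x*y - 5*x*z - 2*x*exp(x*y) + 4*y*exp(y*z) - exp(y + z), 5*x*y + 5*y*z + 2*y*exp(x*y) + y*exp(y*z) + z**2, -5*x*z + 12*y**2 - 2*y*z - z*exp(y*z)) ≠ 0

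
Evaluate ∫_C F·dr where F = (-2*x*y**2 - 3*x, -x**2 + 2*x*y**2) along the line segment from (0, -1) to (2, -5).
-518/3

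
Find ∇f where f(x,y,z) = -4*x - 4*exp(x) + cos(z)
(-4*exp(x) - 4, 0, -sin(z))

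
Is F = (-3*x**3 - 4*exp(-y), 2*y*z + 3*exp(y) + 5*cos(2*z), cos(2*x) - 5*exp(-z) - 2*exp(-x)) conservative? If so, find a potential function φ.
No, ∇×F = (-2*y + 10*sin(2*z), 2*sin(2*x) - 2*exp(-x), -4*exp(-y)) ≠ 0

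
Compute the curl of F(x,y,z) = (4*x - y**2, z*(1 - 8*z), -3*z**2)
(16*z - 1, 0, 2*y)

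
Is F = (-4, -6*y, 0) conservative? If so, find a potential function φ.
Yes, F is conservative. φ = -4*x - 3*y**2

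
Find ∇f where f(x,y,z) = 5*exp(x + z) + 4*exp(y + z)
(5*exp(x + z), 4*exp(y + z), 5*exp(x + z) + 4*exp(y + z))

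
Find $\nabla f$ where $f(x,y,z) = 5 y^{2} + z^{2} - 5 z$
(0, 10*y, 2*z - 5)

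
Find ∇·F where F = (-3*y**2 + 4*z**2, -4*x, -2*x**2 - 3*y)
0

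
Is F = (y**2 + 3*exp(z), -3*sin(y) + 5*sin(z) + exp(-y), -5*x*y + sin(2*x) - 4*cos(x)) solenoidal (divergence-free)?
No, ∇·F = -3*cos(y) - exp(-y)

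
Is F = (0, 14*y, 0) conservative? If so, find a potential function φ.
Yes, F is conservative. φ = 7*y**2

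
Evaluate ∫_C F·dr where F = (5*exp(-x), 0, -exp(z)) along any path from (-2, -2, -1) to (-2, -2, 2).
(1 - exp(3))*exp(-1)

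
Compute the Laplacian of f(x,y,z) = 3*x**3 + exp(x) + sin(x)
18*x + exp(x) - sin(x)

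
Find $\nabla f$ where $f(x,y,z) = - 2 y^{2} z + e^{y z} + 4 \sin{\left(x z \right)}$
(4*z*cos(x*z), z*(-4*y + exp(y*z)), 4*x*cos(x*z) - 2*y**2 + y*exp(y*z))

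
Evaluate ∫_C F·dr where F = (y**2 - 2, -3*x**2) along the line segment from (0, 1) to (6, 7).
-114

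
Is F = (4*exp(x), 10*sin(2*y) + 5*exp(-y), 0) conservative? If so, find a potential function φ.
Yes, F is conservative. φ = 4*exp(x) - 5*cos(2*y) - 5*exp(-y)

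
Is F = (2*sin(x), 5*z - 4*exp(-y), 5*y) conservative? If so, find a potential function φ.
Yes, F is conservative. φ = 5*y*z - 2*cos(x) + 4*exp(-y)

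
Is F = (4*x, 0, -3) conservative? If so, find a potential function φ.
Yes, F is conservative. φ = 2*x**2 - 3*z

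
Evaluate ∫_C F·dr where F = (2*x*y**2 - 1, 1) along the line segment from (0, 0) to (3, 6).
165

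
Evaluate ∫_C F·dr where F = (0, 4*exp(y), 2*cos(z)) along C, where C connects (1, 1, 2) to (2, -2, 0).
-4*E - 2*sin(2) + 4*exp(-2)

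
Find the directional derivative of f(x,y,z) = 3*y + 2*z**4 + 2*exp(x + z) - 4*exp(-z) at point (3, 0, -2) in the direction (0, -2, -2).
sqrt(2)*(-2*exp(2) - E + 61/2)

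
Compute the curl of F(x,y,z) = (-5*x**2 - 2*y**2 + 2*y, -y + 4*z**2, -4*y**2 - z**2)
(-8*y - 8*z, 0, 4*y - 2)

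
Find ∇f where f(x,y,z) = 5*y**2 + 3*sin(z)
(0, 10*y, 3*cos(z))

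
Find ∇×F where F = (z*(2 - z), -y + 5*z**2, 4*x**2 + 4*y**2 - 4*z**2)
(8*y - 10*z, -8*x - 2*z + 2, 0)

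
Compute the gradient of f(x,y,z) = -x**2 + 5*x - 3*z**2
(5 - 2*x, 0, -6*z)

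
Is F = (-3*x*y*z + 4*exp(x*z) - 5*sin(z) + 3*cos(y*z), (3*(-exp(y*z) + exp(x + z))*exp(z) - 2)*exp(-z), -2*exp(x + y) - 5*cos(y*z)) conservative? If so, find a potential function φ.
No, ∇×F = (3*y*exp(y*z) + 5*z*sin(y*z) - 2*exp(x + y) - 3*exp(x + z) - 2*exp(-z), -3*x*y + 4*x*exp(x*z) - 3*y*sin(y*z) + 2*exp(x + y) - 5*cos(z), 3*x*z + 3*z*sin(y*z) + 3*exp(x + z)) ≠ 0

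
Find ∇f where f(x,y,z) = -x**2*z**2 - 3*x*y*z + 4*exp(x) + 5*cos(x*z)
(-2*x*z**2 - 3*y*z - 5*z*sin(x*z) + 4*exp(x), -3*x*z, -x*(2*x*z + 3*y + 5*sin(x*z)))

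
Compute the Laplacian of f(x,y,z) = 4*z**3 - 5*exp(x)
24*z - 5*exp(x)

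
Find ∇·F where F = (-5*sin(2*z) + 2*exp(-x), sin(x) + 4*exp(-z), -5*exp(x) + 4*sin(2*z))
8*cos(2*z) - 2*exp(-x)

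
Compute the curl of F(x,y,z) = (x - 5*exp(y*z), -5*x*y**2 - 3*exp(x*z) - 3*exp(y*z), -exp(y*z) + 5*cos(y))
(3*x*exp(x*z) + 3*y*exp(y*z) - z*exp(y*z) - 5*sin(y), -5*y*exp(y*z), -5*y**2 - 3*z*exp(x*z) + 5*z*exp(y*z))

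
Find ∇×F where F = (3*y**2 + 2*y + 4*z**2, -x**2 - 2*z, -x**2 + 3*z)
(2, 2*x + 8*z, -2*x - 6*y - 2)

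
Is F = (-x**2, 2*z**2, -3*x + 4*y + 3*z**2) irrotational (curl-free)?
No, ∇×F = (4 - 4*z, 3, 0)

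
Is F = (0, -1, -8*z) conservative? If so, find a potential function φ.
Yes, F is conservative. φ = -y - 4*z**2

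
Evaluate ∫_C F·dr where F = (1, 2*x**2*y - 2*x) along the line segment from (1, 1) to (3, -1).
46/3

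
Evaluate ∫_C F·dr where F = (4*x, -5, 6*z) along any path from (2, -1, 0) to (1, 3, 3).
1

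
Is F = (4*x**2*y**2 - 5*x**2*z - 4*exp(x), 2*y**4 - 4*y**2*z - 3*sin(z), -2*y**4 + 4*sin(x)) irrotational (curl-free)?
No, ∇×F = (-8*y**3 + 4*y**2 + 3*cos(z), -5*x**2 - 4*cos(x), -8*x**2*y)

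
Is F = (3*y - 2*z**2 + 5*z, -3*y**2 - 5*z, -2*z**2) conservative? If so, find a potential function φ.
No, ∇×F = (5, 5 - 4*z, -3) ≠ 0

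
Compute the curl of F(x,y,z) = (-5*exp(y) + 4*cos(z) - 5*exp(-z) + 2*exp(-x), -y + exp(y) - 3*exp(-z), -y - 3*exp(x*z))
(-1 - 3*exp(-z), 3*z*exp(x*z) - 4*sin(z) + 5*exp(-z), 5*exp(y))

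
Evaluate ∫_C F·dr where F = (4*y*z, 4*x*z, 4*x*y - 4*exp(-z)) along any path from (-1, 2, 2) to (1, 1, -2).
8 + 8*sinh(2)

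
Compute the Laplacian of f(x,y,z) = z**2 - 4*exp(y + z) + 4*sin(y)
-8*exp(y + z) - 4*sin(y) + 2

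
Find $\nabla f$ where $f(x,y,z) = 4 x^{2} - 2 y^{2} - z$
(8*x, -4*y, -1)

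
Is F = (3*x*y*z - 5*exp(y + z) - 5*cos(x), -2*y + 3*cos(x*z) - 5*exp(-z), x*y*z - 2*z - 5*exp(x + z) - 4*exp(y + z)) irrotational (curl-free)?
No, ∇×F = (x*z + 3*x*sin(x*z) - 4*exp(y + z) - 5*exp(-z), 3*x*y - y*z + 5*exp(x + z) - 5*exp(y + z), -3*x*z - 3*z*sin(x*z) + 5*exp(y + z))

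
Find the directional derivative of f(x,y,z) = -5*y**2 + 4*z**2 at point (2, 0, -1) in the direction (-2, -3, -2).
16*sqrt(17)/17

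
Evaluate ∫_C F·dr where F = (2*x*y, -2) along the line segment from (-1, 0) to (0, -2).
14/3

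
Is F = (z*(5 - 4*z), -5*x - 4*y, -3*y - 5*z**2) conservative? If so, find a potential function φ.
No, ∇×F = (-3, 5 - 8*z, -5) ≠ 0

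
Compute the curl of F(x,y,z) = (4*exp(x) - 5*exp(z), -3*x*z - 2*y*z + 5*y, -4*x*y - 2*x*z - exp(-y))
(-x + 2*y + exp(-y), 4*y + 2*z - 5*exp(z), -3*z)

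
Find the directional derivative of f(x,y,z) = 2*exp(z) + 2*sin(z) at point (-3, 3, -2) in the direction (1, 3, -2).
-2*sqrt(14)*(exp(2)*cos(2) + 1)*exp(-2)/7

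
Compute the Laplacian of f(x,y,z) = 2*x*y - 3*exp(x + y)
-6*exp(x + y)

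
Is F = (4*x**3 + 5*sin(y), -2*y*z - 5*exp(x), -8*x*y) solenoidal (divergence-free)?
No, ∇·F = 12*x**2 - 2*z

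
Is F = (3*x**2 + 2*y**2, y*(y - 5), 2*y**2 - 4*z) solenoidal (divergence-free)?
No, ∇·F = 6*x + 2*y - 9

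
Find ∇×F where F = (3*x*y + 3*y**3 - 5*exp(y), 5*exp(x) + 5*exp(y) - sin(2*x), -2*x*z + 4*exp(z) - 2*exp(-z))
(0, 2*z, -3*x - 9*y**2 + 5*exp(x) + 5*exp(y) - 2*cos(2*x))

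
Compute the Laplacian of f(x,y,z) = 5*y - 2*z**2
-4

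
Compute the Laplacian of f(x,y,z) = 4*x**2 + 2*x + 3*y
8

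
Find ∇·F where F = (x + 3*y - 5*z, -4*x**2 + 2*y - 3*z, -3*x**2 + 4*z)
7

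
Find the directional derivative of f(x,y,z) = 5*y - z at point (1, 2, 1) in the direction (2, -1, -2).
-1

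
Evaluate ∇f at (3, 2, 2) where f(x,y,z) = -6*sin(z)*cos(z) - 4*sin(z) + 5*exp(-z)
(0, 0, -5*exp(-2) - 4*cos(2) - 6*cos(4))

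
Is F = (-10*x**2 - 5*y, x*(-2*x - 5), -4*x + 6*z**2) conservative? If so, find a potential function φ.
No, ∇×F = (0, 4, -4*x) ≠ 0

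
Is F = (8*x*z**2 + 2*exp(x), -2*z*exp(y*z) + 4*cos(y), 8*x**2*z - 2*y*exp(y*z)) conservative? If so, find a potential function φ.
Yes, F is conservative. φ = 4*x**2*z**2 + 2*exp(x) - 2*exp(y*z) + 4*sin(y)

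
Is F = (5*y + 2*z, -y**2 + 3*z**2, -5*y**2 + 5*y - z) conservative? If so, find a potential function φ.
No, ∇×F = (-10*y - 6*z + 5, 2, -5) ≠ 0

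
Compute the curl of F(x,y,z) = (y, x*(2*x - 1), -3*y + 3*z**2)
(-3, 0, 4*x - 2)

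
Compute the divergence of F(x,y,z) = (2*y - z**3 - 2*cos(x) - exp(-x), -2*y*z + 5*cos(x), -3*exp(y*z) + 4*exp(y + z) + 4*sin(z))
-3*y*exp(y*z) - 2*z + 4*exp(y + z) + 2*sin(x) + 4*cos(z) + exp(-x)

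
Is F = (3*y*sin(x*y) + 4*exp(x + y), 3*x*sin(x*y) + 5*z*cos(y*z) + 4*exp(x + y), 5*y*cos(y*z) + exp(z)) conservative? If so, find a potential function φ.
Yes, F is conservative. φ = exp(z) + 4*exp(x + y) + 5*sin(y*z) - 3*cos(x*y)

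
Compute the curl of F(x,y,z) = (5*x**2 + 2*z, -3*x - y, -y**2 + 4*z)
(-2*y, 2, -3)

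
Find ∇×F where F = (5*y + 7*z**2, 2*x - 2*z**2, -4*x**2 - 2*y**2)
(-4*y + 4*z, 8*x + 14*z, -3)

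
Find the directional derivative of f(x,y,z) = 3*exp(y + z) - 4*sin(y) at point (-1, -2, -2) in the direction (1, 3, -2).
3*sqrt(14)*(1 - 4*exp(4)*cos(2))*exp(-4)/14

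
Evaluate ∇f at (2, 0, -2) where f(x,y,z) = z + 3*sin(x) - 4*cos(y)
(3*cos(2), 0, 1)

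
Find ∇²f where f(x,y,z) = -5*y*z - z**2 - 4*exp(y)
-4*exp(y) - 2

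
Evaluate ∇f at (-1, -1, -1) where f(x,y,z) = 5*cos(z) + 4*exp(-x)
(-4*E, 0, 5*sin(1))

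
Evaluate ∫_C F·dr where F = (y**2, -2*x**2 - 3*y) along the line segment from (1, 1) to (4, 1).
3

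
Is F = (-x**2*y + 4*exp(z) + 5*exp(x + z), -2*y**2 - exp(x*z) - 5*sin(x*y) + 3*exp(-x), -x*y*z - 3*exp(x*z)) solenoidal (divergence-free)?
No, ∇·F = -3*x*y - 3*x*exp(x*z) - 5*x*cos(x*y) - 4*y + 5*exp(x + z)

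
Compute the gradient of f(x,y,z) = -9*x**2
(-18*x, 0, 0)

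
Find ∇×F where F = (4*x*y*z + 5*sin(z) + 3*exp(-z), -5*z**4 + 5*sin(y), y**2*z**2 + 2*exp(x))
(2*z**2*(y + 10*z), 4*x*y - 2*exp(x) + 5*cos(z) - 3*exp(-z), -4*x*z)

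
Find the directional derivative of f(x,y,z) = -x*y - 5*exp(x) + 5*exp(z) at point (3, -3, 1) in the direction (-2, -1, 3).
sqrt(14)*(-3 + 15*E + 10*exp(3))/14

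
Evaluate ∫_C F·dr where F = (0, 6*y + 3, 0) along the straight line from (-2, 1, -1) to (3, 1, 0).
0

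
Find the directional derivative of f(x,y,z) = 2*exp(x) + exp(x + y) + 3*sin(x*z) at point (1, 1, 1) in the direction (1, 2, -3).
sqrt(14)*(-6*cos(1) + 2*E + 3*exp(2))/14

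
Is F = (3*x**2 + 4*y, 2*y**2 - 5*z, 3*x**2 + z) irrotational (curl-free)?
No, ∇×F = (5, -6*x, -4)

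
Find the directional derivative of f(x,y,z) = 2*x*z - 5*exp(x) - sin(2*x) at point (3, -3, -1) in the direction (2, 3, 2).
2*sqrt(17)*(-5*exp(3) - 2*cos(6) + 4)/17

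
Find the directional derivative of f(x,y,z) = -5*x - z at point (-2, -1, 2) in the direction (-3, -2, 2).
13*sqrt(17)/17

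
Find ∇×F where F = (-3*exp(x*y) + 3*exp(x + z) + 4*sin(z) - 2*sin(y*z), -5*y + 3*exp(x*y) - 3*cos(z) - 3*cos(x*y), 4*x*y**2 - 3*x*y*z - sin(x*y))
(8*x*y - 3*x*z - x*cos(x*y) - 3*sin(z), -4*y**2 + 3*y*z + y*cos(x*y) - 2*y*cos(y*z) + 3*exp(x + z) + 4*cos(z), 3*x*exp(x*y) + 3*y*exp(x*y) + 3*y*sin(x*y) + 2*z*cos(y*z))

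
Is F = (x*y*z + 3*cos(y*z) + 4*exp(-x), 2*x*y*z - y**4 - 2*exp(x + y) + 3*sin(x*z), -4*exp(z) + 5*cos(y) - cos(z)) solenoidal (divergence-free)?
No, ∇·F = 2*x*z - 4*y**3 + y*z - 4*exp(z) - 2*exp(x + y) + sin(z) - 4*exp(-x)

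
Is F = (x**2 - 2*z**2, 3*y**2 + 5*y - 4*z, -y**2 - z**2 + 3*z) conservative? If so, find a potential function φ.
No, ∇×F = (4 - 2*y, -4*z, 0) ≠ 0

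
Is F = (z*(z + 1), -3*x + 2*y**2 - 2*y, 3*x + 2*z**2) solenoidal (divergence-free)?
No, ∇·F = 4*y + 4*z - 2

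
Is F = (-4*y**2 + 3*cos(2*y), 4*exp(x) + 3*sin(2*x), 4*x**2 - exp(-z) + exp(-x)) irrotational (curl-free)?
No, ∇×F = (0, -8*x + exp(-x), 8*y + 4*exp(x) + 6*sin(2*y) + 6*cos(2*x))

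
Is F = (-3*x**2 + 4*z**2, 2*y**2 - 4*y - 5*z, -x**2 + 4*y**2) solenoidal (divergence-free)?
No, ∇·F = -6*x + 4*y - 4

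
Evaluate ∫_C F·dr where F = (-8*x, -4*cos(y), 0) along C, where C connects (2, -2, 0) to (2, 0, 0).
-4*sin(2)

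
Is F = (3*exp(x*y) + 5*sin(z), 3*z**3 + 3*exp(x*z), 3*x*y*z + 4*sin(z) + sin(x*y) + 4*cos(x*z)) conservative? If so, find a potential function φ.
No, ∇×F = (3*x*z - 3*x*exp(x*z) + x*cos(x*y) - 9*z**2, -3*y*z - y*cos(x*y) + 4*z*sin(x*z) + 5*cos(z), -3*x*exp(x*y) + 3*z*exp(x*z)) ≠ 0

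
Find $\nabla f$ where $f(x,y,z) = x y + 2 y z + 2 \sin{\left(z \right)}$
(y, x + 2*z, 2*y + 2*cos(z))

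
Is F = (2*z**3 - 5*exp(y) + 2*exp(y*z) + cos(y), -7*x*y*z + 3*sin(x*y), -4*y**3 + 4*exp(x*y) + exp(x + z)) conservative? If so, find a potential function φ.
No, ∇×F = (7*x*y + 4*x*exp(x*y) - 12*y**2, -4*y*exp(x*y) + 2*y*exp(y*z) + 6*z**2 - exp(x + z), -7*y*z + 3*y*cos(x*y) - 2*z*exp(y*z) + 5*exp(y) + sin(y)) ≠ 0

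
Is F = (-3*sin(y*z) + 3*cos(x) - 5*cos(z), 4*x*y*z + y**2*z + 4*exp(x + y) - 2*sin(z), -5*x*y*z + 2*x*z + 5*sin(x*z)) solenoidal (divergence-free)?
No, ∇·F = -5*x*y + 4*x*z + 5*x*cos(x*z) + 2*x + 2*y*z + 4*exp(x + y) - 3*sin(x)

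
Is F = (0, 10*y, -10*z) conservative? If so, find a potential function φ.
Yes, F is conservative. φ = 5*y**2 - 5*z**2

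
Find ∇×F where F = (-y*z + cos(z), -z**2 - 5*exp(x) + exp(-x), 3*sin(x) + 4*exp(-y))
(2*z - 4*exp(-y), -y - sin(z) - 3*cos(x), z - 5*exp(x) - exp(-x))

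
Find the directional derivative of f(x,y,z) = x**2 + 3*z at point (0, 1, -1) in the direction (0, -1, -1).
-3*sqrt(2)/2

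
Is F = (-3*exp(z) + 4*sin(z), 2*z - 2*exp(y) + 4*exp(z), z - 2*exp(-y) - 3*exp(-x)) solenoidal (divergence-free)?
No, ∇·F = 1 - 2*exp(y)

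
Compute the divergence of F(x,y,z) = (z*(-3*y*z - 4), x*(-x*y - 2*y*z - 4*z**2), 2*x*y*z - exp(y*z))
2*x*y - x*(x + 2*z) - y*exp(y*z)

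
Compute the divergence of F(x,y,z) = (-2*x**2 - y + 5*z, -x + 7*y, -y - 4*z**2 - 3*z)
-4*x - 8*z + 4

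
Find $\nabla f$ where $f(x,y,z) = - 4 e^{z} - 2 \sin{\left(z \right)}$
(0, 0, -4*exp(z) - 2*cos(z))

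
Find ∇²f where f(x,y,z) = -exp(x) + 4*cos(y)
-exp(x) - 4*cos(y)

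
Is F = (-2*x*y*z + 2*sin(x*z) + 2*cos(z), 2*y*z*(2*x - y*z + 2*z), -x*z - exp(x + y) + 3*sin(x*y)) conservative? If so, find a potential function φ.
No, ∇×F = (-4*x*y + 3*x*cos(x*y) + 4*y**2*z - 8*y*z - exp(x + y), -2*x*y + 2*x*cos(x*z) - 3*y*cos(x*y) + z + exp(x + y) - 2*sin(z), 2*z*(x + 2*y)) ≠ 0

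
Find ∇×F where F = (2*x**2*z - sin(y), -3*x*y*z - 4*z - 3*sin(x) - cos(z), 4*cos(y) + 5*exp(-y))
(3*x*y - 4*sin(y) - sin(z) + 4 - 5*exp(-y), 2*x**2, -3*y*z - 3*cos(x) + cos(y))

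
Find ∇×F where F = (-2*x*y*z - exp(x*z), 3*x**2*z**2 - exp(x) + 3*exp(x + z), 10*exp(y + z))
(-6*x**2*z - 3*exp(x + z) + 10*exp(y + z), x*(-2*y - exp(x*z)), 6*x*z**2 + 2*x*z - exp(x) + 3*exp(x + z))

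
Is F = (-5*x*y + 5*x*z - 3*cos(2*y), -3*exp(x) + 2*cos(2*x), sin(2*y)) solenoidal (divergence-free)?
No, ∇·F = -5*y + 5*z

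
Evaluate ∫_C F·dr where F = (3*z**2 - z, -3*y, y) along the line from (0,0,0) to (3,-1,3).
39/2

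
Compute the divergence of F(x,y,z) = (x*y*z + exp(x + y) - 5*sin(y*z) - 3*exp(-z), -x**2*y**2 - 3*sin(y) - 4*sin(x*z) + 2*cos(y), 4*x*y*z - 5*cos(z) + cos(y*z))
-2*x**2*y + 4*x*y + y*z - y*sin(y*z) + exp(x + y) - 2*sin(y) + 5*sin(z) - 3*cos(y)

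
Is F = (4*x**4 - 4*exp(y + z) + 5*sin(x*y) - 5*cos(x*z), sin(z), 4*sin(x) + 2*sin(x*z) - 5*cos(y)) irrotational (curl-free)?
No, ∇×F = (5*sin(y) - cos(z), 5*x*sin(x*z) - 2*z*cos(x*z) - 4*exp(y + z) - 4*cos(x), -5*x*cos(x*y) + 4*exp(y + z))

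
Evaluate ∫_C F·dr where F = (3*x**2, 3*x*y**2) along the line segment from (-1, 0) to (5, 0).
126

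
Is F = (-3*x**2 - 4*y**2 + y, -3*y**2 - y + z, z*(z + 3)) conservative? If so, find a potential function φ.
No, ∇×F = (-1, 0, 8*y - 1) ≠ 0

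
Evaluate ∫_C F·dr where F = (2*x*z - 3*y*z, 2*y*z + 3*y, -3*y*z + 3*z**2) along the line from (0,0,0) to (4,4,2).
80/3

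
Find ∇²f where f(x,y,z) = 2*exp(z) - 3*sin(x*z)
3*x**2*sin(x*z) + 3*z**2*sin(x*z) + 2*exp(z)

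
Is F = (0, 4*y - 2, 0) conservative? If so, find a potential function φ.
Yes, F is conservative. φ = 2*y*(y - 1)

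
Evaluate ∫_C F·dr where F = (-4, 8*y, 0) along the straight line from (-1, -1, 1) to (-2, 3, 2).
36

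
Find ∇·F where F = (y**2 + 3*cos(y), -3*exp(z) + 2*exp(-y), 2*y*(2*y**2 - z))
-2*y - 2*exp(-y)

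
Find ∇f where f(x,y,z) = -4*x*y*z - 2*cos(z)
(-4*y*z, -4*x*z, -4*x*y + 2*sin(z))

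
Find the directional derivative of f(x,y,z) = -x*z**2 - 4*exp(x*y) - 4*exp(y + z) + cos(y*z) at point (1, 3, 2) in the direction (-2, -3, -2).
4*sqrt(17)*(3*sin(6) + 4 + 9*exp(3) + 5*exp(5))/17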